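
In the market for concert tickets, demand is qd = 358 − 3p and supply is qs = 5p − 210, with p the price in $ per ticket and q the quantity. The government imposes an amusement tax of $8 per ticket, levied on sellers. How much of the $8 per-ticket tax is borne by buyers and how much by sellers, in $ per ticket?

Buyers bear $5 per ticket; sellers bear $3 per ticket.

Without the tax, 358 − 3p = 5p − 210 gives 8p = 568, so p* = $71 and q* = 145.
With the tax collected from sellers, supply shifts: qs = 5(p − 8) − 210.
Solving gives q = 130 with buyers paying $76 and sellers receiving $68 (the $8 wedge).
Burden on buyers: $5; on sellers: $3. (They sum to $8.)
The less price-elastic side of the market bears the larger share of a per-unit tax.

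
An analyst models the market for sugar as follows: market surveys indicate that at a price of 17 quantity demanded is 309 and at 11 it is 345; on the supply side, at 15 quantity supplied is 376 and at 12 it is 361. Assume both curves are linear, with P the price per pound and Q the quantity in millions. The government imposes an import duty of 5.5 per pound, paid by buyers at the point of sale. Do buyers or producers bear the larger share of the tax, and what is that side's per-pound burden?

Demand slope: (345 − 309)/(11 − 17) = -6, so Qd = 411 − 6P.
Supply slope: (361 − 376)/(12 − 15) = 5, so Qs = 5P + 301.
Before the tax: set 411 − 6P = 5P + 301 → P* = 10, Q* = 351.
With the tax collected from buyers, demand (in seller-price terms) shifts: Qd = 411 − 6(P + 5.5).
Solving gives Q = 336 with buyers paying 12.5 and producers receiving 7 (the 5.5 wedge).
Per-pound burden: buyers 2.5, producers 3.
Producers take the larger share because supply is less price-elastic here (demand slope 6 vs supply slope 5).
The less price-elastic side of the market bears the larger share of a per-unit tax.

Producers bear the larger share: 3 per pound.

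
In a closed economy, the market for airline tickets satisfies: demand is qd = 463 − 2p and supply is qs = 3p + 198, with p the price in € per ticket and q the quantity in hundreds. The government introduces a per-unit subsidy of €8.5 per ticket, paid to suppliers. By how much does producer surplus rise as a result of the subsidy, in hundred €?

Without the subsidy, 463 − 2p = 3p + 198 gives 5p = 265, so p* = €53 and q* = 357.
With a per-unit subsidy paid to suppliers, each receives p + 8.5 per unit sold, so supply becomes qs = 3(p + 8.5) + 198.
New equilibrium: buyers pay €47.9, suppliers receive €56.4, q = 367.2. (Wedge: pb − ps = −8.5.)
ΔPS is the trapezoid between Q = 367.2 and Q = 357 of height €3.4: ½ · (357 + 367.2) · 3.4 = €1231.14.

Producer surplus rises by €1231.14 hundred.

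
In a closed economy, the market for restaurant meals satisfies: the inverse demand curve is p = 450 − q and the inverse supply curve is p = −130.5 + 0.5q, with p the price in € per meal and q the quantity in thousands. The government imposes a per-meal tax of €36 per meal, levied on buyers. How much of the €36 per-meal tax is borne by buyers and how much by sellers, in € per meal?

Rewrite in direct form: qd = 450 − p and qs = 2p + 261.
Before the tax: set 450 − p = 2p + 261 → p* = €63, q* = 387.
With the tax collected from buyers, demand (in seller-price terms) shifts: qd = 450 − (p + 36).
Solving gives q = 363 with buyers paying €87 and sellers receiving €51 (the €36 wedge).
Burden on buyers: €24; on sellers: €12. (They sum to €36.)

Buyers bear €24 per meal; sellers bear €12 per meal.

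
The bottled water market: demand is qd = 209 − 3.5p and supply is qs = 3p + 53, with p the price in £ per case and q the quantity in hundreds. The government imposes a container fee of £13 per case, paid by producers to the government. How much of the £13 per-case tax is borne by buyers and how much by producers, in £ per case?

Without the tax, 209 − 3.5p = 3p + 53 gives 6.5p = 156, so p* = £24 and q* = 125.
With the tax collected from producers, supply shifts: qs = 3(p − 13) + 53.
New equilibrium: buyers pay £30, producers receive £17, q = 104. (Wedge: pb − ps = 13.)
Burden on buyers: £6; on producers: £7. (They sum to £13.)

Buyers bear £6 per case; producers bear £7 per case.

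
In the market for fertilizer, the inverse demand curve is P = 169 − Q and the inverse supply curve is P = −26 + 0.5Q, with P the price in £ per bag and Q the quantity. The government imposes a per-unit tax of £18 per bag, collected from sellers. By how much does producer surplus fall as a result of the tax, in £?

Producer surplus falls by £744.

Inverting to Q(P) form: Qd = 169 − P; Qs = 2P + 52.
Without the tax, 169 − P = 2P + 52 gives 3P = 117, so P* = £39 and Q* = 130.
With the tax collected from sellers, supply shifts: Qs = 2(P − 18) + 52.
Solving gives Q = 118 with buyers paying £51 and sellers receiving £33 (the £18 wedge).
ΔPS is the trapezoid between Q = 118 and Q = 130 of height £6: ½ · (130 + 118) · 6 = £744.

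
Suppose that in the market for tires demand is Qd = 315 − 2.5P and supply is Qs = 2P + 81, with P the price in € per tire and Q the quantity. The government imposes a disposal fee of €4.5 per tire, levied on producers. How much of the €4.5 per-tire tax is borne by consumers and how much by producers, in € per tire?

Without the tax, 315 − 2.5P = 2P + 81 gives 4.5P = 234, so P* = €52 and Q* = 185.
With the tax collected from producers, supply shifts: Qs = 2(P − 4.5) + 81.
Solving gives Q = 180 with consumers paying €54 and producers receiving €49.5 (the €4.5 wedge).
Burden on consumers: €2; on producers: €2.5. (They sum to €4.5.)

Consumers bear €2 per tire; producers bear €2.5 per tire.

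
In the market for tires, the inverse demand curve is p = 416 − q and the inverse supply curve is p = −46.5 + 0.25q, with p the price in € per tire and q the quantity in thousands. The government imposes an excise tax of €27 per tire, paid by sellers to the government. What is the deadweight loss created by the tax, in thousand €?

Deadweight loss = €291.6 thousand.

Inverting to q(p) form: qd = 416 − p; qs = 4p + 186.
Without the tax, 416 − p = 4p + 186 gives 5p = 230, so p* = €46 and q* = 370.
With the tax collected from sellers, supply shifts: qs = 4(p − 27) + 186.
Solving gives q = 348.4 with consumers paying €67.6 and sellers receiving €40.6 (the €27 wedge).
Quantity falls by |ΔQ| = |370 − 348.4| = 21.6.
DWL = ½ · t · |ΔQ| = ½ · 27 · 21.6 = €291.6.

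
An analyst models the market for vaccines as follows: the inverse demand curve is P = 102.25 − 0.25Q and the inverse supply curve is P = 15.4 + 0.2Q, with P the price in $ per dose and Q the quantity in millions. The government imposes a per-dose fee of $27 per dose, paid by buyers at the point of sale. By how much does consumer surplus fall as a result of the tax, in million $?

Consumer surplus falls by $2445 million.

Inverting to Q(P) form: Qd = 409 − 4P; Qs = 5P − 77.
Before the tax: set 409 − 4P = 5P − 77 → P* = $54, Q* = 193.
With the tax collected from buyers, demand (in seller-price terms) shifts: Qd = 409 − 4(P + 27).
Solving gives Q = 133 with buyers paying $69 and suppliers receiving $42 (the $27 wedge).
ΔCS is the trapezoid between Q = 133 and Q = 193 of height $15: ½ · (193 + 133) · 15 = $2445.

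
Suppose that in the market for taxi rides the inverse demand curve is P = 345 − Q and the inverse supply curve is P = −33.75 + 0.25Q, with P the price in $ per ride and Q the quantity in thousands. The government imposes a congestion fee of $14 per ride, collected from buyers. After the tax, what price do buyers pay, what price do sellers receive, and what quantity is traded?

Inverting to Q(P) form: Qd = 345 − P; Qs = 4P + 135.
Without the tax, 345 − P = 4P + 135 gives 5P = 210, so P* = $42 and Q* = 303.
With the tax collected from buyers, demand (in seller-price terms) shifts: Qd = 345 − (P + 14).
Solving gives Q = 291.8 with buyers paying $53.2 and sellers receiving $39.2 (the $14 wedge).
The less price-elastic side of the market bears the larger share of a per-unit tax.

Buyers pay $53.2; sellers receive $39.2; quantity = 291.8.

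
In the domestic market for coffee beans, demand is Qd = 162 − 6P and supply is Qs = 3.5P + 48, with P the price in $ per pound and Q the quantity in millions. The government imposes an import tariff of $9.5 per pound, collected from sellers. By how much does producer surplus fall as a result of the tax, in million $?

Without the tax, 162 − 6P = 3.5P + 48 gives 9.5P = 114, so P* = $12 and Q* = 90.
With the tax collected from sellers, supply shifts: Qs = 3.5(P − 9.5) + 48.
New equilibrium: buyers pay $15.5, sellers receive $6, Q = 69. (Wedge: Pb − Ps = 9.5.)
ΔPS is the trapezoid between Q = 69 and Q = 90 of height $6: ½ · (90 + 69) · 6 = $477.

Producer surplus falls by $477 million.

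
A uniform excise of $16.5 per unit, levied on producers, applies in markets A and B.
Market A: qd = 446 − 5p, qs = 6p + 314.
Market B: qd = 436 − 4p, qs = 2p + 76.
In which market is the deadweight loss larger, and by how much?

Market A: pre-tax p* = $12, q* = 386; post-tax q = 341; deadweight loss = $371.25.
Market B: pre-tax p* = $60, q* = 196; post-tax q = 174; deadweight loss = $181.5.
Difference: $371.25 vs $181.5 → market A is larger by $189.75.

Market A, by $189.75.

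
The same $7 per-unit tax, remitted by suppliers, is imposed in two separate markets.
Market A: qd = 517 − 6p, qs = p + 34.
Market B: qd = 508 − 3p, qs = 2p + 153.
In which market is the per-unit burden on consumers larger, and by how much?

Market A: pre-tax p* = $69, q* = 103; post-tax q = 97; per-unit burden on consumers = $1.
Market B: pre-tax p* = $71, q* = 295; post-tax q = 286.6; per-unit burden on consumers = $2.8.
Difference: $1 vs $2.8 → market B is larger by $1.8.

Market B, by $1.8.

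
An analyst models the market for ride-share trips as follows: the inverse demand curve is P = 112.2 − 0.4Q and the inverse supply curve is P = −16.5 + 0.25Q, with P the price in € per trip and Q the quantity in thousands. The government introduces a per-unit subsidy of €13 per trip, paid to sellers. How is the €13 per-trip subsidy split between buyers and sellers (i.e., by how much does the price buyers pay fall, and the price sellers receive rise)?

Rewrite in direct form: Qd = 280.5 − 2.5P and Qs = 4P + 66.
Without the subsidy, 280.5 − 2.5P = 4P + 66 gives 6.5P = 214.5, so P* = €33 and Q* = 198.
With a per-unit subsidy paid to sellers, each receives P + 13 per unit sold, so supply becomes Qs = 4(P + 13) + 66.
New equilibrium: buyers pay €25, sellers receive €38, Q = 218. (Wedge: Pb − Ps = −13.)
Gain to buyers: €8; to sellers: €5. (They sum to €13.)

Buyers gain €8 per trip; sellers gain €5 per trip.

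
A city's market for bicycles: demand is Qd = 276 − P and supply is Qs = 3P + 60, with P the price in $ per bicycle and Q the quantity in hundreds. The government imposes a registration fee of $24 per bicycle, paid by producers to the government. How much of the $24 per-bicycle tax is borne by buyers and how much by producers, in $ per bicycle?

Buyers bear $18 per bicycle; producers bear $6 per bicycle.

Without the tax, 276 − P = 3P + 60 gives 4P = 216, so P* = $54 and Q* = 222.
With the tax collected from producers, supply shifts: Qs = 3(P − 24) + 60.
Solving gives Q = 204 with buyers paying $72 and producers receiving $48 (the $24 wedge).
Burden on buyers: $18; on producers: $6. (They sum to $24.)
The less price-elastic side of the market bears the larger share of a per-unit tax.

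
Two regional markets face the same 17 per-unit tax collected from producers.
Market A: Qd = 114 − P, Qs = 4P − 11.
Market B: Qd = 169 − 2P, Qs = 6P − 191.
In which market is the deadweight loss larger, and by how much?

Market A: pre-tax P* = 25, Q* = 89; post-tax Q = 75.4; deadweight loss = 115.6.
Market B: pre-tax P* = 45, Q* = 79; post-tax Q = 53.5; deadweight loss = 216.75.
Difference: 115.6 vs 216.75 → market B is larger by 101.15.

Market B, by 101.15.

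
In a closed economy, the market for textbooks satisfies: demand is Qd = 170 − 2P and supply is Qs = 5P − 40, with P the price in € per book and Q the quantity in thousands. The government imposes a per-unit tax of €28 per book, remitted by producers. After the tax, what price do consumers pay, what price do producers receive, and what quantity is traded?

Before the tax: set 170 − 2P = 5P − 40 → P* = €30, Q* = 110.
With the tax collected from producers, supply shifts: Qs = 5(P − 28) − 40.
New equilibrium: consumers pay €50, producers receive €22, Q = 70. (Wedge: Pb − Ps = 28.)
The less price-elastic side of the market bears the larger share of a per-unit tax.

Consumers pay €50; producers receive €22; quantity = 70.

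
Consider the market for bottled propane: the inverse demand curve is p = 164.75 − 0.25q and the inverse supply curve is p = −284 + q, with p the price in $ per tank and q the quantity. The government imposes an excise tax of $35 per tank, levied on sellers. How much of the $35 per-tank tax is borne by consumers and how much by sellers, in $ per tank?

Consumers bear $7 per tank; sellers bear $28 per tank.

Rewrite in direct form: qd = 659 − 4p and qs = p + 284.
Without the tax, 659 − 4p = p + 284 gives 5p = 375, so p* = $75 and q* = 359.
With the tax collected from sellers, supply shifts: qs = (p − 35) + 284.
Solving gives q = 331 with consumers paying $82 and sellers receiving $47 (the $35 wedge).
Burden on consumers: $7; on sellers: $28. (They sum to $35.)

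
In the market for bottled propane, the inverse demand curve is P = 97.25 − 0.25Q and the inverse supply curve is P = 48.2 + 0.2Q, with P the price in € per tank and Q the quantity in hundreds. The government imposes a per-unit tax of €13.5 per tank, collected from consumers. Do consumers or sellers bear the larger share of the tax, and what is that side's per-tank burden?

Consumers bear the larger share: €7.5 per tank.

Inverting to Q(P) form: Qd = 389 − 4P; Qs = 5P − 241.
Without the tax, 389 − 4P = 5P − 241 gives 9P = 630, so P* = €70 and Q* = 109.
With the tax collected from consumers, demand (in seller-price terms) shifts: Qd = 389 − 4(P + 13.5).
New equilibrium: consumers pay €77.5, sellers receive €64, Q = 79. (Wedge: Pb − Ps = 13.5.)
Per-tank burden: consumers €7.5, sellers €6.
Consumers take the larger share because demand is less price-elastic here (demand slope 4 vs supply slope 5).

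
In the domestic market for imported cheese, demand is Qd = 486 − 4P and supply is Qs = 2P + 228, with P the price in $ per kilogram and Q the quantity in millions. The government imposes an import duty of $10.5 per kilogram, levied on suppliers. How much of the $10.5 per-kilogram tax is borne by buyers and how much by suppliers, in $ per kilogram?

Buyers bear $3.5 per kilogram; suppliers bear $7 per kilogram.

Before the tax: set 486 − 4P = 2P + 228 → P* = $43, Q* = 314.
With the tax collected from suppliers, supply shifts: Qs = 2(P − 10.5) + 228.
New equilibrium: buyers pay $46.5, suppliers receive $36, Q = 300. (Wedge: Pb − Ps = 10.5.)
Burden on buyers: $3.5; on suppliers: $7. (They sum to $10.5.)
The less price-elastic side of the market bears the larger share of a per-unit tax.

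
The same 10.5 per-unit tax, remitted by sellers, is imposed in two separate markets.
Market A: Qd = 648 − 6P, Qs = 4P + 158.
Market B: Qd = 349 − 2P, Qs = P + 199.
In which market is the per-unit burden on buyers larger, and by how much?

Market A: pre-tax P* = 49, Q* = 354; post-tax Q = 328.8; per-unit burden on buyers = 4.2.
Market B: pre-tax P* = 50, Q* = 249; post-tax Q = 242; per-unit burden on buyers = 3.5.
Difference: 4.2 vs 3.5 → market A is larger by 0.7.

Market A, by 0.7.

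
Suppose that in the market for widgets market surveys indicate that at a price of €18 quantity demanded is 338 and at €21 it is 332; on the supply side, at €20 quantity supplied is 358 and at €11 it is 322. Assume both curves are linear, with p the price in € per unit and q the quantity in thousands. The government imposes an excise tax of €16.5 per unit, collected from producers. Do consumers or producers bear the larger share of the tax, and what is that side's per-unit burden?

Demand slope: (332 − 338)/(21 − 18) = -2, so qd = 374 − 2p.
Supply slope: (322 − 358)/(11 − 20) = 4, so qs = 4p + 278.
Without the tax, 374 − 2p = 4p + 278 gives 6p = 96, so p* = €16 and q* = 342.
With the tax collected from producers, supply shifts: qs = 4(p − 16.5) + 278.
New equilibrium: consumers pay €27, producers receive €10.5, q = 320. (Wedge: pb − ps = 16.5.)
Per-unit burden: consumers €11, producers €5.5.
Consumers take the larger share because demand is less price-elastic here (demand slope 2 vs supply slope 4).

Consumers bear the larger share: €11 per unit.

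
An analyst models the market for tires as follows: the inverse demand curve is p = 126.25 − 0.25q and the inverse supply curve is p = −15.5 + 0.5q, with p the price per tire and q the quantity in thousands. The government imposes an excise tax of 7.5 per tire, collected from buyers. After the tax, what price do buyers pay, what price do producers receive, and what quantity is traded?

Inverting to q(p) form: qd = 505 − 4p; qs = 2p + 31.
Before the tax: set 505 − 4p = 2p + 31 → p* = 79, q* = 189.
With the tax collected from buyers, demand (in seller-price terms) shifts: qd = 505 − 4(p + 7.5).
New equilibrium: buyers pay 81.5, producers receive 74, q = 179. (Wedge: pb − ps = 7.5.)

Buyers pay 81.5; producers receive 74; quantity = 179.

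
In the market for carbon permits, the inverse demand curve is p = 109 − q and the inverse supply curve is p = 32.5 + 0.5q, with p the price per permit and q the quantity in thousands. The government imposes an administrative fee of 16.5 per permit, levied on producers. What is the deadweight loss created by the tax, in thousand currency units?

Deadweight loss = 90.75 thousand.

Rewrite in direct form: qd = 109 − p and qs = 2p − 65.
Without the tax, 109 − p = 2p − 65 gives 3p = 174, so p* = 58 and q* = 51.
With the tax collected from producers, supply shifts: qs = 2(p − 16.5) − 65.
New equilibrium: consumers pay 69, producers receive 52.5, q = 40. (Wedge: pb − ps = 16.5.)
Quantity falls by |ΔQ| = |51 − 40| = 11.
DWL = ½ · t · |ΔQ| = ½ · 16.5 · 11 = 90.75.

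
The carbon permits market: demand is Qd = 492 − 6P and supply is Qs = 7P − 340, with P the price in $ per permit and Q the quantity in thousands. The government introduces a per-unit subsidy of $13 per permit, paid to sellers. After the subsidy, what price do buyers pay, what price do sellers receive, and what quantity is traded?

Before the subsidy: set 492 − 6P = 7P − 340 → P* = $64, Q* = 108.
With a per-unit subsidy paid to sellers, each receives P + 13 per unit sold, so supply becomes Qs = 7(P + 13) − 340.
Solving gives Q = 150 with buyers paying $57 and sellers receiving $70 (the $13 wedge).

Buyers pay $57; sellers receive $70; quantity = 150.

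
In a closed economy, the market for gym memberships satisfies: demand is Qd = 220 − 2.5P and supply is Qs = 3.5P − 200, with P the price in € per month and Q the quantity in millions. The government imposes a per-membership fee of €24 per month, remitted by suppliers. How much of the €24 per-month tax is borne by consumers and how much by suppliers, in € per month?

Consumers bear €14 per month; suppliers bear €10 per month.

Without the tax, 220 − 2.5P = 3.5P − 200 gives 6P = 420, so P* = €70 and Q* = 45.
With the tax collected from suppliers, supply shifts: Qs = 3.5(P − 24) − 200.
New equilibrium: consumers pay €84, suppliers receive €60, Q = 10. (Wedge: Pb − Ps = 24.)
Burden on consumers: €14; on suppliers: €10. (They sum to €24.)
The less price-elastic side of the market bears the larger share of a per-unit tax.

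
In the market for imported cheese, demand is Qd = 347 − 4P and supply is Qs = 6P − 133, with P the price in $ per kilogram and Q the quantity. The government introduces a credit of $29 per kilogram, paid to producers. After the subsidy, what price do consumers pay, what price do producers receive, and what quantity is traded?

Consumers pay $30.6; producers receive $59.6; quantity = 224.6.

Before the subsidy: set 347 − 4P = 6P − 133 → P* = $48, Q* = 155.
With a per-unit subsidy paid to producers, each receives P + 29 per unit sold, so supply becomes Qs = 6(P + 29) − 133.
New equilibrium: consumers pay $30.6, producers receive $59.6, Q = 224.6. (Wedge: Pb − Ps = −29.)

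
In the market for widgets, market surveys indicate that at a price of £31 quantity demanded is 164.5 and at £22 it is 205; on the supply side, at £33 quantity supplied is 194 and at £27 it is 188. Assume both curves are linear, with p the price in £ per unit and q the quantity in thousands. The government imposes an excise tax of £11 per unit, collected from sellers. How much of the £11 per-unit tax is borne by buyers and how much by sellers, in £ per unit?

Demand slope: (205 − 164.5)/(22 − 31) = -4.5, so qd = 304 − 4.5p.
Supply slope: (188 − 194)/(27 − 33) = 1, so qs = p + 161.
Before the tax: set 304 − 4.5p = p + 161 → p* = £26, q* = 187.
With the tax collected from sellers, supply shifts: qs = (p − 11) + 161.
Solving gives q = 178 with buyers paying £28 and sellers receiving £17 (the £11 wedge).
Burden on buyers: £2; on sellers: £9. (They sum to £11.)

Buyers bear £2 per unit; sellers bear £9 per unit.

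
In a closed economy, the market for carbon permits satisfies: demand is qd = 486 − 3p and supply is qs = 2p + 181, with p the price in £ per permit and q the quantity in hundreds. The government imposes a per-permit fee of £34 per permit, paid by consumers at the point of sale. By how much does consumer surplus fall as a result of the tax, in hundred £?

Before the tax: set 486 − 3p = 2p + 181 → p* = £61, q* = 303.
With the tax collected from consumers, demand (in seller-price terms) shifts: qd = 486 − 3(p + 34).
New equilibrium: consumers pay £74.6, sellers receive £40.6, q = 262.2. (Wedge: pb − ps = 34.)
ΔCS is the trapezoid between Q = 262.2 and Q = 303 of height £13.6: ½ · (303 + 262.2) · 13.6 = £3843.36.

Consumer surplus falls by £3843.36 hundred.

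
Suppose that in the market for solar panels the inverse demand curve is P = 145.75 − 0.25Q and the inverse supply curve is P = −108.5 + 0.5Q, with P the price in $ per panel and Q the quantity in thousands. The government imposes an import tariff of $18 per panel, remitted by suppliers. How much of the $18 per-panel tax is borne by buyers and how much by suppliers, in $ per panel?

Rewrite in direct form: Qd = 583 − 4P and Qs = 2P + 217.
Without the tax, 583 − 4P = 2P + 217 gives 6P = 366, so P* = $61 and Q* = 339.
With the tax collected from suppliers, supply shifts: Qs = 2(P − 18) + 217.
Solving gives Q = 315 with buyers paying $67 and suppliers receiving $49 (the $18 wedge).
Burden on buyers: $6; on suppliers: $12. (They sum to $18.)

Buyers bear $6 per panel; suppliers bear $12 per panel.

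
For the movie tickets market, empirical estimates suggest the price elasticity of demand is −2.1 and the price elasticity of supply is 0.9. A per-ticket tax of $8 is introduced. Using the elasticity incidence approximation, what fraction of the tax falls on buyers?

Incidence ratio: buyers' share ≈ εs / (εs + |εd|) = 0.9 / (0.9 + 2.1) = 0.3.
Supply is the less elastic side, so buyers bear the smaller share.

Buyers' share ≈ 0.3.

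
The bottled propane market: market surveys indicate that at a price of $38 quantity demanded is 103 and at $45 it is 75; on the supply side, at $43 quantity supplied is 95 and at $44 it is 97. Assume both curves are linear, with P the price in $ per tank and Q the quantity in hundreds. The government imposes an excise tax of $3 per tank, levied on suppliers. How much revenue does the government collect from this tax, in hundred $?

Tax revenue = $261 hundred.

Demand slope: (75 − 103)/(45 − 38) = -4, so Qd = 255 − 4P.
Supply slope: (97 − 95)/(44 − 43) = 2, so Qs = 2P + 9.
Without the tax, 255 − 4P = 2P + 9 gives 6P = 246, so P* = $41 and Q* = 91.
With the tax collected from suppliers, supply shifts: Qs = 2(P − 3) + 9.
Solving gives Q = 87 with consumers paying $42 and suppliers receiving $39 (the $3 wedge).
Revenue = t · Q = 3 · 87 = $261.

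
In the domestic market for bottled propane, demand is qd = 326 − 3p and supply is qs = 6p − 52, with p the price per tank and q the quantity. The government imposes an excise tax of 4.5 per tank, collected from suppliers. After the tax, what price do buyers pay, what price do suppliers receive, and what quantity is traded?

Without the tax, 326 − 3p = 6p − 52 gives 9p = 378, so p* = 42 and q* = 200.
With the tax collected from suppliers, supply shifts: qs = 6(p − 4.5) − 52.
Solving gives q = 191 with buyers paying 45 and suppliers receiving 40.5 (the 4.5 wedge).
The less price-elastic side of the market bears the larger share of a per-unit tax.

Buyers pay 45; suppliers receive 40.5; quantity = 191.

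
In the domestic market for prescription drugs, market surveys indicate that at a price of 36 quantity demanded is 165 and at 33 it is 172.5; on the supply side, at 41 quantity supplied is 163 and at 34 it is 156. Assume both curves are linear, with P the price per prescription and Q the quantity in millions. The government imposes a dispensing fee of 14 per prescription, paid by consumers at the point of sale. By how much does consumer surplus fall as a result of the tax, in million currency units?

Consumer surplus falls by 620 million.

Demand slope: (172.5 − 165)/(33 − 36) = -2.5, so Qd = 255 − 2.5P.
Supply slope: (156 − 163)/(34 − 41) = 1, so Qs = P + 122.
Without the tax, 255 − 2.5P = P + 122 gives 3.5P = 133, so P* = 38 and Q* = 160.
With the tax collected from consumers, demand (in seller-price terms) shifts: Qd = 255 − 2.5(P + 14).
Solving gives Q = 150 with consumers paying 42 and suppliers receiving 28 (the 14 wedge).
ΔCS is the trapezoid between Q = 150 and Q = 160 of height 4: ½ · (160 + 150) · 4 = 620.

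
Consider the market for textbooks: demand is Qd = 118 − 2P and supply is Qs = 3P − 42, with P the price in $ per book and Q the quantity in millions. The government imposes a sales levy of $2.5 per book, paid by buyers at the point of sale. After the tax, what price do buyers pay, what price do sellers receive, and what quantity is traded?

Without the tax, 118 − 2P = 3P − 42 gives 5P = 160, so P* = $32 and Q* = 54.
With the tax collected from buyers, demand (in seller-price terms) shifts: Qd = 118 − 2(P + 2.5).
Solving gives Q = 51 with buyers paying $33.5 and sellers receiving $31 (the $2.5 wedge).

Buyers pay $33.5; sellers receive $31; quantity = 51.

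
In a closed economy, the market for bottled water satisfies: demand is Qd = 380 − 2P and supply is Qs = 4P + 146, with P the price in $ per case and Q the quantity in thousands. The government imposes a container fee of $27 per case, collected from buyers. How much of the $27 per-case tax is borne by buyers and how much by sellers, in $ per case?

Buyers bear $18 per case; sellers bear $9 per case.

Without the tax, 380 − 2P = 4P + 146 gives 6P = 234, so P* = $39 and Q* = 302.
With the tax collected from buyers, demand (in seller-price terms) shifts: Qd = 380 − 2(P + 27).
Solving gives Q = 266 with buyers paying $57 and sellers receiving $30 (the $27 wedge).
Burden on buyers: $18; on sellers: $9. (They sum to $27.)
The less price-elastic side of the market bears the larger share of a per-unit tax.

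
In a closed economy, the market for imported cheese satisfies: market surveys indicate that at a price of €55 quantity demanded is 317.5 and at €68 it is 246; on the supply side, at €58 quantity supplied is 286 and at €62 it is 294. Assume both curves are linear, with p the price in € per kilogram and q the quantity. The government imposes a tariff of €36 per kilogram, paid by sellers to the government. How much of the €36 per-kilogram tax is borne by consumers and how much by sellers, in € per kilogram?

Demand slope: (246 − 317.5)/(68 − 55) = -5.5, so qd = 620 − 5.5p.
Supply slope: (294 − 286)/(62 − 58) = 2, so qs = 2p + 170.
Without the tax, 620 − 5.5p = 2p + 170 gives 7.5p = 450, so p* = €60 and q* = 290.
With the tax collected from sellers, supply shifts: qs = 2(p − 36) + 170.
Solving gives q = 237.2 with consumers paying €69.6 and sellers receiving €33.6 (the €36 wedge).
Burden on consumers: €9.6; on sellers: €26.4. (They sum to €36.)

Consumers bear €9.6 per kilogram; sellers bear €26.4 per kilogram.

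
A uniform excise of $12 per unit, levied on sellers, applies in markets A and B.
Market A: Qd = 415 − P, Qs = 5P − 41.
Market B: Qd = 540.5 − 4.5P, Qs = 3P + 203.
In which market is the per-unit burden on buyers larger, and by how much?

Market A, by $5.2.

Market A: pre-tax P* = $76, Q* = 339; post-tax Q = 329; per-unit burden on buyers = $10.
Market B: pre-tax P* = $45, Q* = 338; post-tax Q = 316.4; per-unit burden on buyers = $4.8.
Difference: $10 vs $4.8 → market A is larger by $5.2.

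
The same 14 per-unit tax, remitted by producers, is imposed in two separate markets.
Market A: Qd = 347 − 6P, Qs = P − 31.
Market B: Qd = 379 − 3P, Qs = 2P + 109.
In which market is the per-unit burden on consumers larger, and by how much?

Market A: pre-tax P* = 54, Q* = 23; post-tax Q = 11; per-unit burden on consumers = 2.
Market B: pre-tax P* = 54, Q* = 217; post-tax Q = 200.2; per-unit burden on consumers = 5.6.
Difference: 2 vs 5.6 → market B is larger by 3.6.

Market B, by 3.6.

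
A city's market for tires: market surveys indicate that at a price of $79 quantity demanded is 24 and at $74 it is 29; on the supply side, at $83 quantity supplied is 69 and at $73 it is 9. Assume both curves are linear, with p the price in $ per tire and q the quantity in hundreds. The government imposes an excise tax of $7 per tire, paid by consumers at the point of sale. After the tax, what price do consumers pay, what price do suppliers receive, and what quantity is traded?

Demand slope: (29 − 24)/(74 − 79) = -1, so qd = 103 − p.
Supply slope: (9 − 69)/(73 − 83) = 6, so qs = 6p − 429.
Before the tax: set 103 − p = 6p − 429 → p* = $76, q* = 27.
With the tax collected from consumers, demand (in seller-price terms) shifts: qd = 103 − (p + 7).
Solving gives q = 21 with consumers paying $82 and suppliers receiving $75 (the $7 wedge).

Consumers pay $82; suppliers receive $75; quantity = 21.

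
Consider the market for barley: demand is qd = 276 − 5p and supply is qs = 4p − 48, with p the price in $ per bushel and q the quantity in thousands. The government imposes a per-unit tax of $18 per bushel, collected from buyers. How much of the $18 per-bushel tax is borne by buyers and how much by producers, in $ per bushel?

Buyers bear $8 per bushel; producers bear $10 per bushel.

Without the tax, 276 − 5p = 4p − 48 gives 9p = 324, so p* = $36 and q* = 96.
With the tax collected from buyers, demand (in seller-price terms) shifts: qd = 276 − 5(p + 18).
Solving gives q = 56 with buyers paying $44 and producers receiving $26 (the $18 wedge).
Burden on buyers: $8; on producers: $10. (They sum to $18.)
The less price-elastic side of the market bears the larger share of a per-unit tax.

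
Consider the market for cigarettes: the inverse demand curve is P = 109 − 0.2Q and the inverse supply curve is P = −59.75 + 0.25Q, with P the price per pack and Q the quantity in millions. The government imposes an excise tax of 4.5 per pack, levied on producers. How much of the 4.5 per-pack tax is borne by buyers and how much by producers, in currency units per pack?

Buyers bear 2 per pack; producers bear 2.5 per pack.

Inverting to Q(P) form: Qd = 545 − 5P; Qs = 4P + 239.
Before the tax: set 545 − 5P = 4P + 239 → P* = 34, Q* = 375.
With the tax collected from producers, supply shifts: Qs = 4(P − 4.5) + 239.
Solving gives Q = 365 with buyers paying 36 and producers receiving 31.5 (the 4.5 wedge).
Burden on buyers: 2; on producers: 2.5. (They sum to 4.5.)
The less price-elastic side of the market bears the larger share of a per-unit tax.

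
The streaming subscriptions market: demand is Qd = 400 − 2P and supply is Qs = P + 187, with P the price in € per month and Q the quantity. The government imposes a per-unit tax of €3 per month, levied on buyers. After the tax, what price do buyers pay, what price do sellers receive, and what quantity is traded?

Before the tax: set 400 − 2P = P + 187 → P* = €71, Q* = 258.
With the tax collected from buyers, demand (in seller-price terms) shifts: Qd = 400 − 2(P + 3).
Solving gives Q = 256 with buyers paying €72 and sellers receiving €69 (the €3 wedge).

Buyers pay €72; sellers receive €69; quantity = 256.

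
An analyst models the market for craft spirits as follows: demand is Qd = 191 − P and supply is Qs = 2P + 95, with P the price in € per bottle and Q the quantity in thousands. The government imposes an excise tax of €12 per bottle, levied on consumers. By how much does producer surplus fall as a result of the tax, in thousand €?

Producer surplus falls by €620 thousand.

Before the tax: set 191 − P = 2P + 95 → P* = €32, Q* = 159.
With the tax collected from consumers, demand (in seller-price terms) shifts: Qd = 191 − (P + 12).
New equilibrium: consumers pay €40, producers receive €28, Q = 151. (Wedge: Pb − Ps = 12.)
ΔPS is the trapezoid between Q = 151 and Q = 159 of height €4: ½ · (159 + 151) · 4 = €620.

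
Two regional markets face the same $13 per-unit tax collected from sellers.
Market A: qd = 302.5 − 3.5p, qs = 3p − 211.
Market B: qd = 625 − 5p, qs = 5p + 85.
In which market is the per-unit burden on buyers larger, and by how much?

Market A: pre-tax p* = $79, q* = 26; post-tax q = 5; per-unit burden on buyers = $6.
Market B: pre-tax p* = $54, q* = 355; post-tax q = 322.5; per-unit burden on buyers = $6.5.
Difference: $6 vs $6.5 → market B is larger by $0.5.

Market B, by $0.5.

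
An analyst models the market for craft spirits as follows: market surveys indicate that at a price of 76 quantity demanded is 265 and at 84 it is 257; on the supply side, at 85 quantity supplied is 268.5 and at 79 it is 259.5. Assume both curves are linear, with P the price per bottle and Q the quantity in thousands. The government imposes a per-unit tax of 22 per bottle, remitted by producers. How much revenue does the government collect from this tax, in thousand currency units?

Tax revenue = 5451.6 thousand.

Demand slope: (257 − 265)/(84 − 76) = -1, so Qd = 341 − P.
Supply slope: (259.5 − 268.5)/(79 − 85) = 1.5, so Qs = 1.5P + 141.
Without the tax, 341 − P = 1.5P + 141 gives 2.5P = 200, so P* = 80 and Q* = 261.
With the tax collected from producers, supply shifts: Qs = 1.5(P − 22) + 141.
New equilibrium: consumers pay 93.2, producers receive 71.2, Q = 247.8. (Wedge: Pb − Ps = 22.)
Revenue = t · Q = 22 · 247.8 = 5451.6.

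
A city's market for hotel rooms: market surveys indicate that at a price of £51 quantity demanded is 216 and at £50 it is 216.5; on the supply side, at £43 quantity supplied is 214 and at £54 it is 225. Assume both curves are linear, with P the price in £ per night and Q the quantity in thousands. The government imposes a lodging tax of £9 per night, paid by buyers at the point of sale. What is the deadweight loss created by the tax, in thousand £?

Deadweight loss = £13.5 thousand.

Demand slope: (216.5 − 216)/(50 − 51) = -0.5, so Qd = 241.5 − 0.5P.
Supply slope: (225 − 214)/(54 − 43) = 1, so Qs = P + 171.
Before the tax: set 241.5 − 0.5P = P + 171 → P* = £47, Q* = 218.
With the tax collected from buyers, demand (in seller-price terms) shifts: Qd = 241.5 − 0.5(P + 9).
Solving gives Q = 215 with buyers paying £53 and producers receiving £44 (the £9 wedge).
Quantity falls by |ΔQ| = |218 − 215| = 3.
DWL = ½ · t · |ΔQ| = ½ · 9 · 3 = £13.5.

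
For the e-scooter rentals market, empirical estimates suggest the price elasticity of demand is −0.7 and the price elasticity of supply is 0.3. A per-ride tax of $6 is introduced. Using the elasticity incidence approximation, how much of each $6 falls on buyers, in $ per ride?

Incidence ratio: buyers' share ≈ εs / (εs + |εd|) = 0.3 / (0.3 + 0.7) = 0.3.
So buyers bear ≈ 0.3 × $6 = $1.8; suppliers bear $4.2.

Buyers bear ≈ $1.8 per ride.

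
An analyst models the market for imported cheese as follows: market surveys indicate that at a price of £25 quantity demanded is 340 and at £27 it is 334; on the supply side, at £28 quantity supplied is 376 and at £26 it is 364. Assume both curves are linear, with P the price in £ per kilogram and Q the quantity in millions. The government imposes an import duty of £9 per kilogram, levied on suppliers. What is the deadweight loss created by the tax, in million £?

Demand slope: (334 − 340)/(27 − 25) = -3, so Qd = 415 − 3P.
Supply slope: (364 − 376)/(26 − 28) = 6, so Qs = 6P + 208.
Before the tax: set 415 − 3P = 6P + 208 → P* = £23, Q* = 346.
With the tax collected from suppliers, supply shifts: Qs = 6(P − 9) + 208.
New equilibrium: consumers pay £29, suppliers receive £20, Q = 328. (Wedge: Pb − Ps = 9.)
Quantity falls by |ΔQ| = |346 − 328| = 18.
DWL = ½ · t · |ΔQ| = ½ · 9 · 18 = £81.

Deadweight loss = £81 million.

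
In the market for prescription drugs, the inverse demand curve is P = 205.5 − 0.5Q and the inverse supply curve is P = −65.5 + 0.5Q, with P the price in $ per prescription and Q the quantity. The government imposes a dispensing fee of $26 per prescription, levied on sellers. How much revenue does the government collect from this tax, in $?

Tax revenue = $6370.

Inverting to Q(P) form: Qd = 411 − 2P; Qs = 2P + 131.
Before the tax: set 411 − 2P = 2P + 131 → P* = $70, Q* = 271.
With the tax collected from sellers, supply shifts: Qs = 2(P − 26) + 131.
New equilibrium: buyers pay $83, sellers receive $57, Q = 245. (Wedge: Pb − Ps = 26.)
Revenue = t · Q = 26 · 245 = $6370.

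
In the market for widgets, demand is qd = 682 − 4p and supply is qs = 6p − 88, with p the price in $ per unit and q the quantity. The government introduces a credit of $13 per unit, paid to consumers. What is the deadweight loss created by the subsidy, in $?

Deadweight loss = $202.8.

Before the subsidy: set 682 − 4p = 6p − 88 → p* = $77, q* = 374.
With a per-unit subsidy paid to consumers, each effectively pays p − 13, so demand becomes qd = 682 − 4(p − 13).
Solving gives q = 405.2 with consumers paying $69.2 and suppliers receiving $82.2 (the $13 wedge).
Quantity rises by |ΔQ| = |374 − 405.2| = 31.2.
DWL = ½ · t · |ΔQ| = ½ · 13 · 31.2 = $202.8.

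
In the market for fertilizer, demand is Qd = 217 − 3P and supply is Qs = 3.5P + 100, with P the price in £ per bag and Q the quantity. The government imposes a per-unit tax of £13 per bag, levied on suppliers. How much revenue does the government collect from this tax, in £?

Before the tax: set 217 − 3P = 3.5P + 100 → P* = £18, Q* = 163.
With the tax collected from suppliers, supply shifts: Qs = 3.5(P − 13) + 100.
Solving gives Q = 142 with buyers paying £25 and suppliers receiving £12 (the £13 wedge).
Revenue = t · Q = 13 · 142 = £1846.

Tax revenue = £1846.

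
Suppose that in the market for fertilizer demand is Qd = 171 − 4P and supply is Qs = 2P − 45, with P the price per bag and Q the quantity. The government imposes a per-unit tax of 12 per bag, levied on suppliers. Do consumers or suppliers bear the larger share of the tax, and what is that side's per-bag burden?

Without the tax, 171 − 4P = 2P − 45 gives 6P = 216, so P* = 36 and Q* = 27.
With the tax collected from suppliers, supply shifts: Qs = 2(P − 12) − 45.
New equilibrium: consumers pay 40, suppliers receive 28, Q = 11. (Wedge: Pb − Ps = 12.)
Per-bag burden: consumers 4, suppliers 8.
Suppliers take the larger share because supply is less price-elastic here (demand slope 4 vs supply slope 2).

Suppliers bear the larger share: 8 per bag.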